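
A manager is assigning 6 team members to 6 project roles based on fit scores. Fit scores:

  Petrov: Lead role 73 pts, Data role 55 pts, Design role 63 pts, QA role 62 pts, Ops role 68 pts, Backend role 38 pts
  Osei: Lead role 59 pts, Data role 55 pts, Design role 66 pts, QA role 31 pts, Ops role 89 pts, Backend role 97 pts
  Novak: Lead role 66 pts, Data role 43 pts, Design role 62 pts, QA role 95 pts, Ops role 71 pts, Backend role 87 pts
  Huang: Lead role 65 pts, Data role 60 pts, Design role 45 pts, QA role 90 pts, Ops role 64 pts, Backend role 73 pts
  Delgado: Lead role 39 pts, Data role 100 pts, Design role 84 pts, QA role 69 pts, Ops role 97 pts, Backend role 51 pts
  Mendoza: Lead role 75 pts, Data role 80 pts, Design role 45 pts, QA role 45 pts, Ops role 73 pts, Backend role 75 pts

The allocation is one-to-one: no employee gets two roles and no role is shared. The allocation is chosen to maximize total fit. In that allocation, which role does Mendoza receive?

Optimal: Petrov→Design role (63 pts), Osei→Ops role (89 pts), Novak→Backend role (87 pts), Huang→QA role (90 pts), Delgado→Data role (100 pts), Mendoza→Lead role (75 pts) — total 63+89+87+90+100+75 = 504 pts.
Row-greedy (each employee in turn takes its best remaining role) gives 474 pts, worse by 30.
Mendoza's own top role is Data role (80 pts), but forcing Mendoza→Data role and reassigning the rest optimally gives only 503 pts — worse by 1.

Mendoza receives Lead role.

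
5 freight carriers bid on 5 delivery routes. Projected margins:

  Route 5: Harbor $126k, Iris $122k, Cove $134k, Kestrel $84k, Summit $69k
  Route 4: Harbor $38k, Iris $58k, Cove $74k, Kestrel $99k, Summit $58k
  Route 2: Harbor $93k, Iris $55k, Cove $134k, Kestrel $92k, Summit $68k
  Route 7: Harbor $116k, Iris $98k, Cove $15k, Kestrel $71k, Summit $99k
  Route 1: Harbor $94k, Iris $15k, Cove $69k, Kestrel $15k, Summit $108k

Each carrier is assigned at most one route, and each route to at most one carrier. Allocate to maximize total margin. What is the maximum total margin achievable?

Optimal: Harbor→Route 7 ($116k), Iris→Route 5 ($122k), Cove→Route 2 ($134k), Kestrel→Route 4 ($99k), Summit→Route 1 ($108k) — total 116+122+134+99+108 = $579k.
Row-greedy (each carrier in turn takes its best remaining route) gives $565k, worse by 14.
Swapping Cove↔Kestrel (Cove→Route 4 $74k, Kestrel→Route 2 $92k) loses 67.

Max total: $579k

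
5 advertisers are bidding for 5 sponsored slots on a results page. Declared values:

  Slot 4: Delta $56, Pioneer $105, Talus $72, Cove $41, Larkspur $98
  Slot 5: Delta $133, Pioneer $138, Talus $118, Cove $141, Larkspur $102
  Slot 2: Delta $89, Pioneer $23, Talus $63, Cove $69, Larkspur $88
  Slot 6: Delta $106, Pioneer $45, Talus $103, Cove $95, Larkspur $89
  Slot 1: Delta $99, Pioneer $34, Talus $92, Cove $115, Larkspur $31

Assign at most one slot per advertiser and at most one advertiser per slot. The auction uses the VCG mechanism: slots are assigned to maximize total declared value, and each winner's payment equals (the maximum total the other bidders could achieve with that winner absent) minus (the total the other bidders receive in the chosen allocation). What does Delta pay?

Delta pays $43.

Efficient allocation: Delta→Slot 5 ($133), Pioneer→Slot 4 ($105), Talus→Slot 6 ($103), Cove→Slot 1 ($115), Larkspur→Slot 2 ($88); total welfare W = $544.
Delta receives Slot 5 at value $133, so the others get W − 133 = $411.
Without Delta: best allocation of the remaining 4 bidders over all 5 slots is Pioneer→Slot 5 ($138), Talus→Slot 6 ($103), Cove→Slot 1 ($115), Larkspur→Slot 4 ($98), total $454.
VCG payment = (others' best without Delta) − (others' welfare with Delta) = 454 − 411 = $43.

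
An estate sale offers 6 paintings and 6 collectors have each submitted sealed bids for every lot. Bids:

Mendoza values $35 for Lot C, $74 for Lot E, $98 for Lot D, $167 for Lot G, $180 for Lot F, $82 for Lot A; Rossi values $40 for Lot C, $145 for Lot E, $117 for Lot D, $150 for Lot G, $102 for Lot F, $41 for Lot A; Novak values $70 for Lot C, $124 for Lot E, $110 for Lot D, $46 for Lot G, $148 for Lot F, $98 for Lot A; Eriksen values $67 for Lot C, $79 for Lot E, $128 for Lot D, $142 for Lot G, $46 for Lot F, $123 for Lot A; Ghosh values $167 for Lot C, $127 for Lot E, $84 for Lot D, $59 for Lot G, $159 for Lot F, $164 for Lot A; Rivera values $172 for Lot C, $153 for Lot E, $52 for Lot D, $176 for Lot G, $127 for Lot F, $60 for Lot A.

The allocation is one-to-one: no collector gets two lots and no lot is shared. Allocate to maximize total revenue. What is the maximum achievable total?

Optimal: Mendoza→Lot G ($167), Rossi→Lot E ($145), Novak→Lot F ($148), Eriksen→Lot D ($128), Ghosh→Lot A ($164), Rivera→Lot C ($172) — total 167+145+148+128+164+172 = $924.
Max-entry greedy (repeatedly take the single best remaining cell) gives $894, worse by 30.
Swapping Novak↔Mendoza (Novak→Lot G $46, Mendoza→Lot F $180) loses 89.
Every other assignment is strictly worse.

Maximum total: $924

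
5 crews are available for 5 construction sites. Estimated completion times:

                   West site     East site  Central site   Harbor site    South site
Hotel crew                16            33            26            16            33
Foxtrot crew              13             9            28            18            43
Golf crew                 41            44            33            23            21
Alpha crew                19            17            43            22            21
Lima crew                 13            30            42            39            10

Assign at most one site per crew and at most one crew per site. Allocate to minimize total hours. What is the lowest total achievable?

Optimal: Hotel crew→Central site (26 hours), Foxtrot crew→East site (9 hours), Golf crew→Harbor site (23 hours), Alpha crew→West site (19 hours), Lima crew→South site (10 hours) — total 26+9+23+19+10 = 87 hours.
Column-greedy (each site in turn goes to its cheapest remaining crew) gives 89 hours, worse by 2.

Minimum total: 87 hours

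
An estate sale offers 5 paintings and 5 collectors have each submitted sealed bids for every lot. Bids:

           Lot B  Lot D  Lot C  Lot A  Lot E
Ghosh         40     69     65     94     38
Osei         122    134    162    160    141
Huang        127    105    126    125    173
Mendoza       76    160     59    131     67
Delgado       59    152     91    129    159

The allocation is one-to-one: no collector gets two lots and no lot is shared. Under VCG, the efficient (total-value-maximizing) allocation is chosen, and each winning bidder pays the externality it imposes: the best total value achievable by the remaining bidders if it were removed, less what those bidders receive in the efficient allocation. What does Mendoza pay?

Mendoza pays $39.

Efficient allocation: Ghosh→Lot A ($94), Osei→Lot C ($162), Huang→Lot B ($127), Mendoza→Lot D ($160), Delgado→Lot E ($159); total welfare W = $702.
Mendoza receives Lot D at value $160, so the others get W − 160 = $542.
Without Mendoza: best allocation of the remaining 4 bidders over all 5 lots is Ghosh→Lot A ($94), Osei→Lot C ($162), Huang→Lot E ($173), Delgado→Lot D ($152), total $581.
VCG payment = (others' best without Mendoza) − (others' welfare with Mendoza) = 581 − 542 = $39.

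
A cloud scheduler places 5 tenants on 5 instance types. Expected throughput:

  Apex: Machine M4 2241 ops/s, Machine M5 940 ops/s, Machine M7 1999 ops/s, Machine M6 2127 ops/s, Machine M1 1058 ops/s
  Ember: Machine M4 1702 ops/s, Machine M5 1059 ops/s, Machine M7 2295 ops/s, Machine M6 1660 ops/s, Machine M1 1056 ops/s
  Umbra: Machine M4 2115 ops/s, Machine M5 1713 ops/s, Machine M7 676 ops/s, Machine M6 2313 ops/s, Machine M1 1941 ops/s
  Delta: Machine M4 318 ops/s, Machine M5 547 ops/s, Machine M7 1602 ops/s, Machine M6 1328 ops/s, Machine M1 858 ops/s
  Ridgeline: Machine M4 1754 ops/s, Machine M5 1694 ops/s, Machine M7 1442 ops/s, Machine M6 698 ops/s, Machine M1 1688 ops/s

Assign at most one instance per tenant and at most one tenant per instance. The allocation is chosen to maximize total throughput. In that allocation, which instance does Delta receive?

Optimal: Apex→Machine M4 (2241 ops/s), Ember→Machine M7 (2295 ops/s), Umbra→Machine M1 (1941 ops/s), Delta→Machine M6 (1328 ops/s), Ridgeline→Machine M5 (1694 ops/s) — total 2241+2295+1941+1328+1694 = 9499 ops/s.
Swapping Delta↔Ridgeline (Delta→Machine M5 547 ops/s, Ridgeline→Machine M6 698 ops/s) loses 1777.
No other one-to-one assignment exceeds 9499 ops/s.
Delta's own top instance is Machine M7 (1602 ops/s), but forcing Delta→Machine M7 and reassigning the rest optimally gives only 9138 ops/s — worse by 361.

Delta receives Machine M6.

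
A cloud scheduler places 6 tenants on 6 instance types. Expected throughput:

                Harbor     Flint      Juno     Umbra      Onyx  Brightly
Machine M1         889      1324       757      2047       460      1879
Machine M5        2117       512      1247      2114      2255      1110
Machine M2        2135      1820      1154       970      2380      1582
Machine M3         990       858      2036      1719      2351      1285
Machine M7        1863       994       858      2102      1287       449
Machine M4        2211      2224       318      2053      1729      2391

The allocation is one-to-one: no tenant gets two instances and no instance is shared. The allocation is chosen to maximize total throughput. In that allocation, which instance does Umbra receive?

This is a one-to-one assignment (maximum-weight bipartite matching).
Optimal: Harbor→Machine M5 (2117 ops/s), Flint→Machine M4 (2224 ops/s), Juno→Machine M3 (2036 ops/s), Umbra→Machine M7 (2102 ops/s), Onyx→Machine M2 (2380 ops/s), Brightly→Machine M1 (1879 ops/s) — total 2117+2224+2036+2102+2380+1879 = 12738 ops/s.
Max-entry greedy (repeatedly take the single best remaining cell) gives 12350 ops/s, worse by 388.
Next-best assignment: Harbor→Machine M2, Flint→Machine M4, Juno→Machine M3, Umbra→Machine M7, Onyx→Machine M5, Brightly→Machine M1 = 12631 ops/s.
Swapping Brightly↔Onyx (Brightly→Machine M2 1582 ops/s, Onyx→Machine M1 460 ops/s) loses 2217.
Umbra's own top instance is Machine M5 (2114 ops/s), but forcing Umbra→Machine M5 and reassigning the rest optimally gives only 12496 ops/s — worse by 242.

Umbra receives Machine M7.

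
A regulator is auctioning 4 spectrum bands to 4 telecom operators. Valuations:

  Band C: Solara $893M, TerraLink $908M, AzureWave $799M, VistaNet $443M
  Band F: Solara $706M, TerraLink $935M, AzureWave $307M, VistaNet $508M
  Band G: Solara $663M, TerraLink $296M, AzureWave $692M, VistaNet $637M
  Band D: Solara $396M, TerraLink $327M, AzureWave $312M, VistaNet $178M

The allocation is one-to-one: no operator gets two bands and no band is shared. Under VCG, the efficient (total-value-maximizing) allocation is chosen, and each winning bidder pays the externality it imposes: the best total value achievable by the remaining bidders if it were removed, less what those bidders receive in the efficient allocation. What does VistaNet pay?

VistaNet pays $380M.

Efficient allocation: Solara→Band C ($893M), TerraLink→Band F ($935M), AzureWave→Band D ($312M), VistaNet→Band G ($637M); total welfare W = $2777M.
VistaNet receives Band G at value $637M, so the others get W − 637 = $2140M.
Without VistaNet: best allocation of the remaining 3 bidders over all 4 bands is Solara→Band C ($893M), TerraLink→Band F ($935M), AzureWave→Band G ($692M), total $2520M.
VCG payment = (others' best without VistaNet) − (others' welfare with VistaNet) = 2520 − 2140 = $380M.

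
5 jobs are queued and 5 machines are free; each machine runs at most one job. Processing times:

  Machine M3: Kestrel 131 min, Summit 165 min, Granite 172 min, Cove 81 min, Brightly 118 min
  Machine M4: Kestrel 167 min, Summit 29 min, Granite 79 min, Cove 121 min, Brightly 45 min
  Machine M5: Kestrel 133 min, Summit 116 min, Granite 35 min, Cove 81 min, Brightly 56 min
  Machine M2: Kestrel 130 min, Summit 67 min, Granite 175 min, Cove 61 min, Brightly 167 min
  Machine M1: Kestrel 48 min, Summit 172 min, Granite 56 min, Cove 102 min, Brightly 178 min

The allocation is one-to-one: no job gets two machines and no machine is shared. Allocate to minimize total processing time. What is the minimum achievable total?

Min total: 276 min

This is the linear assignment problem.
Optimal: Kestrel→Machine M1 (48 min), Summit→Machine M2 (67 min), Granite→Machine M5 (35 min), Cove→Machine M3 (81 min), Brightly→Machine M4 (45 min) — total 48+67+35+81+45 = 276 min.
Row-greedy (each job in turn takes its cheapest remaining machine) gives 291 min, worse by 15.
Next-best assignment: Kestrel→Machine M1, Summit→Machine M4, Granite→Machine M5, Cove→Machine M2, Brightly→Machine M3 = 291 min.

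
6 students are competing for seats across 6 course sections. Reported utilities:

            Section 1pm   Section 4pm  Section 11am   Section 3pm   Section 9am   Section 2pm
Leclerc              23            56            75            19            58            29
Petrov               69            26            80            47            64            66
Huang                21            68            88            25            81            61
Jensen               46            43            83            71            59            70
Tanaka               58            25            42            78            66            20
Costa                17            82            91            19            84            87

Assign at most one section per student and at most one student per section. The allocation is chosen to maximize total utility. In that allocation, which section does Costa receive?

Costa receives Section 4pm.

This is a one-to-one assignment (maximum-weight bipartite matching).
Optimal: Leclerc→Section 11am (75 points), Petrov→Section 1pm (69 points), Huang→Section 9am (81 points), Jensen→Section 2pm (70 points), Tanaka→Section 3pm (78 points), Costa→Section 4pm (82 points) — total 75+69+81+70+78+82 = 455 points.
Max-entry greedy (repeatedly take the single best remaining cell) gives 445 points, worse by 10.
Next-best assignment: Leclerc→Section 4pm, Petrov→Section 1pm, Huang→Section 9am, Jensen→Section 11am, Tanaka→Section 3pm, Costa→Section 2pm = 454 points.
Costa's own top section is Section 11am (91 points), but forcing Costa→Section 11am and reassigning the rest optimally gives only 445 points — worse by 10.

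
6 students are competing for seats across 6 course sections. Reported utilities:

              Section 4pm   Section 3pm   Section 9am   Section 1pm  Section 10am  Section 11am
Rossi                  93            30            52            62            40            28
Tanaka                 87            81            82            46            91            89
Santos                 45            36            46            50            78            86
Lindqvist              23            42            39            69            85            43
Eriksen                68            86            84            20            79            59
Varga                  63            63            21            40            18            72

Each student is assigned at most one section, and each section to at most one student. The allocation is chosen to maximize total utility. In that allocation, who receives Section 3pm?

Varga receives Section 3pm.

Optimal: Rossi→Section 4pm (93 points), Tanaka→Section 10am (91 points), Santos→Section 11am (86 points), Lindqvist→Section 1pm (69 points), Eriksen→Section 9am (84 points), Varga→Section 3pm (63 points) — total 93+91+86+69+84+63 = 486 points.
Max-entry greedy (repeatedly take the single best remaining cell) gives 446 points, worse by 40.
Next-best assignment: Rossi→Section 4pm, Tanaka→Section 9am, Santos→Section 10am, Lindqvist→Section 1pm, Eriksen→Section 3pm, Varga→Section 11am = 480 points.
Every other assignment is strictly worse.
Varga's own top section is Section 11am (72 points), but forcing Varga→Section 11am and reassigning the rest optimally gives only 480 points — worse by 6.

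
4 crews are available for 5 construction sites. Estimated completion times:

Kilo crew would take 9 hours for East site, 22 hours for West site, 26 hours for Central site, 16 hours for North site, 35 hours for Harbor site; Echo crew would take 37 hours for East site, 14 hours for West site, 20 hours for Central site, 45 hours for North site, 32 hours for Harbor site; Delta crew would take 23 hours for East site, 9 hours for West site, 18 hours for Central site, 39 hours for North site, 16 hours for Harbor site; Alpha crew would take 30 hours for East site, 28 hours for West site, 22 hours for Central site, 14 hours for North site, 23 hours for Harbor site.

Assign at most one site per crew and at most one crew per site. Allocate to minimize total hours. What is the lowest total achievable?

Optimal: Kilo crew→East site (9 hours), Echo crew→Central site (20 hours), Delta crew→West site (9 hours), Alpha crew→North site (14 hours) — total 9+20+9+14 = 52 hours.
Row-greedy (each crew in turn takes its cheapest remaining site) gives 53 hours, worse by 1.

Minimum total: 52 hours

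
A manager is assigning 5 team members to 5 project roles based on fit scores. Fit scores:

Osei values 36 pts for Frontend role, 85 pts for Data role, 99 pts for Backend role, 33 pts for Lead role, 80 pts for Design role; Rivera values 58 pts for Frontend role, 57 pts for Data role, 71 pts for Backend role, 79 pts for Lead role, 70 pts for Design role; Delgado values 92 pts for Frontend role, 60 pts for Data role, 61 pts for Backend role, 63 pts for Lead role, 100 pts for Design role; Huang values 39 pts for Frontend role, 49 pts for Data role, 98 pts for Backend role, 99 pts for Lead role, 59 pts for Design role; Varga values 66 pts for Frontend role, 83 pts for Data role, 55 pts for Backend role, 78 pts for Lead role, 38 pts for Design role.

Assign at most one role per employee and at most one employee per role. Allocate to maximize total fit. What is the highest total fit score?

This is a one-to-one assignment (maximum-weight bipartite matching).
Optimal: Osei→Backend role (99 pts), Rivera→Design role (70 pts), Delgado→Frontend role (92 pts), Huang→Lead role (99 pts), Varga→Data role (83 pts) — total 99+70+92+99+83 = 443 pts.
Column-greedy (each role in turn goes to its best remaining employee) gives 392 pts, worse by 51.
Next-best assignment: Osei→Backend role, Rivera→Frontend role, Delgado→Design role, Huang→Lead role, Varga→Data role = 439 pts.

Max total: 443 pts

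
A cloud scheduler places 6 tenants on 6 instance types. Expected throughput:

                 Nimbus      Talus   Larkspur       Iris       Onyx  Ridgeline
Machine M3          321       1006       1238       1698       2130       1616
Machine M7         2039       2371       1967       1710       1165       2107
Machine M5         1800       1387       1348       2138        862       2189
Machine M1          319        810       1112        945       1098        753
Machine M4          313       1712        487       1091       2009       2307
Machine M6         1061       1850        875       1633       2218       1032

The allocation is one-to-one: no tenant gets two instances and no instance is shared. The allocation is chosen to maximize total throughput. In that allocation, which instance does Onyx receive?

Optimal: Nimbus→Machine M7 (2039 ops/s), Talus→Machine M6 (1850 ops/s), Larkspur→Machine M1 (1112 ops/s), Iris→Machine M5 (2138 ops/s), Onyx→Machine M3 (2130 ops/s), Ridgeline→Machine M4 (2307 ops/s) — total 2039+1850+1112+2138+2130+2307 = 11576 ops/s.
Max-entry greedy (repeatedly take the single best remaining cell) gives 10591 ops/s, worse by 985.
Every other assignment is strictly worse.
Onyx's own top instance is Machine M6 (2218 ops/s), but forcing Onyx→Machine M6 and reassigning the rest optimally gives only 11506 ops/s — worse by 70.

Onyx receives Machine M3.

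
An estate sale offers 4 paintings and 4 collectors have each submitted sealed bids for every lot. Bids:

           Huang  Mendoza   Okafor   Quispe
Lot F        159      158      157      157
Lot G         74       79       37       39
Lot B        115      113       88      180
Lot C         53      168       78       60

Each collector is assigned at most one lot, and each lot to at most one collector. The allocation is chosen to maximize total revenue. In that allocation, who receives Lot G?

Huang receives Lot G.

Optimal: Huang→Lot G ($74), Mendoza→Lot C ($168), Okafor→Lot F ($157), Quispe→Lot B ($180) — total 74+168+157+180 = $579.
Max-entry greedy (repeatedly take the single best remaining cell) gives $544, worse by 35.
Huang's own top lot is Lot F ($159), but forcing Huang→Lot F and reassigning the rest optimally gives only $544 — worse by 35.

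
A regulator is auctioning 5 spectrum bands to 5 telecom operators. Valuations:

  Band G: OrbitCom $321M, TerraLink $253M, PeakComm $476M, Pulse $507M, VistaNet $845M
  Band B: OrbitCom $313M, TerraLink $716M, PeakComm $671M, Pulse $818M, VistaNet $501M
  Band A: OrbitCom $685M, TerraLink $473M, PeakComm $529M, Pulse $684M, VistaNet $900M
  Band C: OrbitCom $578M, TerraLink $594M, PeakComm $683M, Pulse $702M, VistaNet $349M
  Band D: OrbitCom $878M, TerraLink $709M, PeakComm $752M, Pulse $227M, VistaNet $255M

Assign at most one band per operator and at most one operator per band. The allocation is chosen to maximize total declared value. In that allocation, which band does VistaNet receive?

VistaNet receives Band G.

Treat this as an assignment problem: match each operator to one band.
Optimal: OrbitCom→Band D ($878M), TerraLink→Band B ($716M), PeakComm→Band C ($683M), Pulse→Band A ($684M), VistaNet→Band G ($845M) — total 878+716+683+684+845 = $3806M.
Column-greedy (each band in turn goes to its best remaining operator) gives $3740M, worse by 66.
VistaNet's own top band is Band A ($900M), but forcing VistaNet→Band A and reassigning the rest optimally gives only $3684M — worse by 122.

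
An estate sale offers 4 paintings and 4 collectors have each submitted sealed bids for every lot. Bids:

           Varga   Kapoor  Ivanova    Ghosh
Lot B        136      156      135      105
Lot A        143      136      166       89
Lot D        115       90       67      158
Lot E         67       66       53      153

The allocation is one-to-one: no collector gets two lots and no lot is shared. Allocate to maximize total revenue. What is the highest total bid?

Optimal: Varga→Lot D ($115), Kapoor→Lot B ($156), Ivanova→Lot A ($166), Ghosh→Lot E ($153) — total 115+156+166+153 = $590.
Column-greedy (each lot in turn goes to its best remaining collector) gives $547, worse by 43.
Swapping Kapoor↔Ivanova (Kapoor→Lot A $136, Ivanova→Lot B $135) loses 51.

Maximum total: $590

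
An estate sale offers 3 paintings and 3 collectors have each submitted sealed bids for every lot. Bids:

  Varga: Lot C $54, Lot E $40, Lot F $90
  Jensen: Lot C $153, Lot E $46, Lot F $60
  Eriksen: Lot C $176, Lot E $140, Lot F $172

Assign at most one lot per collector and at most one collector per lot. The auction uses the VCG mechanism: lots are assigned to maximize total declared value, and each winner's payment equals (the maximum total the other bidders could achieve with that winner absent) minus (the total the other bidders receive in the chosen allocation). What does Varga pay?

Efficient allocation: Varga→Lot F ($90), Jensen→Lot C ($153), Eriksen→Lot E ($140); total welfare W = $383.
Varga receives Lot F at value $90, so the others get W − 90 = $293.
Without Varga: best allocation of the remaining 2 bidders over all 3 lots is Jensen→Lot C ($153), Eriksen→Lot F ($172), total $325.
VCG payment = (others' best without Varga) − (others' welfare with Varga) = 325 − 293 = $32.

Varga pays $32.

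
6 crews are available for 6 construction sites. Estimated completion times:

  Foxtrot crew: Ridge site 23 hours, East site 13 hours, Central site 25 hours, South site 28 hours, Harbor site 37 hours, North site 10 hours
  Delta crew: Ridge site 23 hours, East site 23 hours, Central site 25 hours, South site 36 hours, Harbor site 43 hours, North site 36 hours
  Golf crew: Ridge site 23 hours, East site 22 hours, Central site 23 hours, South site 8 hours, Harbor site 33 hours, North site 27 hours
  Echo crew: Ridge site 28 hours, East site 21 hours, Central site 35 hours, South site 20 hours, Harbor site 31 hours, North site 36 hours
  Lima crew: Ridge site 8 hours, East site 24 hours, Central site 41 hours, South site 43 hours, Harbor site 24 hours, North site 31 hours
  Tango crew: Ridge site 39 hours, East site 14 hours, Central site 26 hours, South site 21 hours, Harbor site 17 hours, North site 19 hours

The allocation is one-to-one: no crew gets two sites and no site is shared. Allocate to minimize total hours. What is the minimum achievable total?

This is a one-to-one assignment (minimum-cost bipartite matching).
Optimal: Foxtrot crew→North site (10 hours), Delta crew→Central site (25 hours), Golf crew→South site (8 hours), Echo crew→East site (21 hours), Lima crew→Ridge site (8 hours), Tango crew→Harbor site (17 hours) — total 10+25+8+21+8+17 = 89 hours.
Min-entry greedy (repeatedly take the single cheapest remaining cell) gives 96 hours, worse by 7.
Next-best assignment: Foxtrot crew→North site, Delta crew→Central site, Golf crew→South site, Echo crew→Harbor site, Lima crew→Ridge site, Tango crew→East site = 96 hours.

Minimum total: 89 hours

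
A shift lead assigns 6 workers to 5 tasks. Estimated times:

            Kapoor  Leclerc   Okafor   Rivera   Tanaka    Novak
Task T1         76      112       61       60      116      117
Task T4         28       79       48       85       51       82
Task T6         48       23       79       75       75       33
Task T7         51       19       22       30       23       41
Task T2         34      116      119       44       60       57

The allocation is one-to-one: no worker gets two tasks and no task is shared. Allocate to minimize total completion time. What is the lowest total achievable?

Min total: 179 min

Optimal: Okafor→Task T1 (61 min), Kapoor→Task T4 (28 min), Leclerc→Task T6 (23 min), Tanaka→Task T7 (23 min), Rivera→Task T2 (44 min) — total 61+28+23+23+44 = 179 min.
Row-greedy (each worker in turn takes its cheapest remaining task) gives 227 min, worse by 48.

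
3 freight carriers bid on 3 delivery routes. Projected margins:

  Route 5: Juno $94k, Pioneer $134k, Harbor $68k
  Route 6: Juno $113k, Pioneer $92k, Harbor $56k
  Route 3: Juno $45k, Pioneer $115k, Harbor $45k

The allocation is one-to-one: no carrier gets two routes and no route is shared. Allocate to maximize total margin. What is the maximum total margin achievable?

Maximum total: $296k

Optimal: Juno→Route 6 ($113k), Pioneer→Route 3 ($115k), Harbor→Route 5 ($68k) — total 113+115+68 = $296k.
Row-greedy (each carrier in turn takes its best remaining route) gives $292k, worse by 4.
Swapping Harbor↔Pioneer (Harbor→Route 3 $45k, Pioneer→Route 5 $134k) loses 4.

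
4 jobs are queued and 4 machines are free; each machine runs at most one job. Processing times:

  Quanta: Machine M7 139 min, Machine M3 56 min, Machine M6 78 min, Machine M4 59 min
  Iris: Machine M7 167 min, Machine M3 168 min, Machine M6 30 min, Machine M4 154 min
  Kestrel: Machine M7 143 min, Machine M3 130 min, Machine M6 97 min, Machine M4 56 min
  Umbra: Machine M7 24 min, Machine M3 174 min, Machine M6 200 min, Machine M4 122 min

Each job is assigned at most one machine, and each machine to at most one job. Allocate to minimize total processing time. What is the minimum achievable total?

Optimal: Quanta→Machine M3 (56 min), Iris→Machine M6 (30 min), Kestrel→Machine M4 (56 min), Umbra→Machine M7 (24 min) — total 56+30+56+24 = 166 min.

Min total: 166 min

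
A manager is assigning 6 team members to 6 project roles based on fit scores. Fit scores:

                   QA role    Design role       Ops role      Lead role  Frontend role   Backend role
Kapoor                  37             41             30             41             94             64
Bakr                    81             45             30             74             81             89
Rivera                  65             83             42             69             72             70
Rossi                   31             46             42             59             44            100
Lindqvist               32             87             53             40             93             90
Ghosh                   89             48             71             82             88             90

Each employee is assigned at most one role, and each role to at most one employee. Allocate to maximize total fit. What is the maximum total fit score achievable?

Optimal: Kapoor→Frontend role (94 pts), Bakr→QA role (81 pts), Rivera→Lead role (69 pts), Rossi→Backend role (100 pts), Lindqvist→Design role (87 pts), Ghosh→Ops role (71 pts) — total 94+81+69+100+87+71 = 502 pts.
Row-greedy (each employee in turn takes its best remaining role) gives 467 pts, worse by 35.
Next-best assignment: Kapoor→Frontend role, Bakr→QA role, Rivera→Design role, Rossi→Backend role, Lindqvist→Ops role, Ghosh→Lead role = 493 pts.

Max total: 502 pts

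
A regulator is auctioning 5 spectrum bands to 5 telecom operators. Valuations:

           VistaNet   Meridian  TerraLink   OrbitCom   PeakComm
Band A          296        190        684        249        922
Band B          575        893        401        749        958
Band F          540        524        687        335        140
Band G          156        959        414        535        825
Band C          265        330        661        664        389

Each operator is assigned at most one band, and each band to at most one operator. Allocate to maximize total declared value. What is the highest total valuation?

Optimal: VistaNet→Band F ($540M), Meridian→Band G ($959M), TerraLink→Band C ($661M), OrbitCom→Band B ($749M), PeakComm→Band A ($922M) — total 540+959+661+749+922 = $3831M.
Column-greedy (each band in turn goes to its best remaining operator) gives $3302M, worse by 529.

Max total: $3831M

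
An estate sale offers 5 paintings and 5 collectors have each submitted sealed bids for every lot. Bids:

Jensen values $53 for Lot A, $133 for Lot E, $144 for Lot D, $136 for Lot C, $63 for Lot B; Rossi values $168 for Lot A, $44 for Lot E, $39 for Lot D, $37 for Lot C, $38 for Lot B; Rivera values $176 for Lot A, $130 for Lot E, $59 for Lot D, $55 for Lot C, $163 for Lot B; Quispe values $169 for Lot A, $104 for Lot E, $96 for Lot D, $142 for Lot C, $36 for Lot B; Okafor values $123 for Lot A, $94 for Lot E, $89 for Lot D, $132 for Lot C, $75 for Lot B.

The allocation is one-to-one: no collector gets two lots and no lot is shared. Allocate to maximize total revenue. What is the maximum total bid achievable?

Optimal: Jensen→Lot D ($144), Rossi→Lot A ($168), Rivera→Lot B ($163), Quispe→Lot E ($104), Okafor→Lot C ($132) — total 144+168+163+104+132 = $711.
Column-greedy (each lot in turn goes to its best remaining collector) gives $575, worse by 136.

Maximum total: $711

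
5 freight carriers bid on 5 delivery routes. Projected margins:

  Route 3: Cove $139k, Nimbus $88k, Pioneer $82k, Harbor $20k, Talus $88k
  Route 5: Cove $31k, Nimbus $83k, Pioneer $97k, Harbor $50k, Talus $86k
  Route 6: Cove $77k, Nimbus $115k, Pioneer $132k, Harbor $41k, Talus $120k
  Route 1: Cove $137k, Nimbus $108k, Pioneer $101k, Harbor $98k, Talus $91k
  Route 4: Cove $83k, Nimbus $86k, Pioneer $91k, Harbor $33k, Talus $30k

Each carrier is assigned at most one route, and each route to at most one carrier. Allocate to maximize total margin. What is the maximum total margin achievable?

This is the linear assignment problem.
Optimal: Cove→Route 3 ($139k), Nimbus→Route 4 ($86k), Pioneer→Route 6 ($132k), Harbor→Route 1 ($98k), Talus→Route 5 ($86k) — total 139+86+132+98+86 = $541k.
Row-greedy (each carrier in turn takes its best remaining route) gives $435k, worse by 106.
Next-best assignment: Cove→Route 3, Nimbus→Route 4, Pioneer→Route 5, Harbor→Route 1, Talus→Route 6 = $540k.
Checked against all permutations: $541k is optimal.

Max total: $541k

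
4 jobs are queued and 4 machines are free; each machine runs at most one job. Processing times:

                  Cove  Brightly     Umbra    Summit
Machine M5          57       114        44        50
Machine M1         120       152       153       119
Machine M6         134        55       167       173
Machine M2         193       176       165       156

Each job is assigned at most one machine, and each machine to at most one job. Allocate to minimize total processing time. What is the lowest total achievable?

Min total: 375 min

Optimal: Cove→Machine M1 (120 min), Brightly→Machine M6 (55 min), Umbra→Machine M5 (44 min), Summit→Machine M2 (156 min) — total 120+55+44+156 = 375 min.
Row-greedy (each job in turn takes its cheapest remaining machine) gives 421 min, worse by 46.
Next-best assignment: Cove→Machine M1, Brightly→Machine M6, Umbra→Machine M2, Summit→Machine M5 = 390 min.
Every other assignment is strictly worse.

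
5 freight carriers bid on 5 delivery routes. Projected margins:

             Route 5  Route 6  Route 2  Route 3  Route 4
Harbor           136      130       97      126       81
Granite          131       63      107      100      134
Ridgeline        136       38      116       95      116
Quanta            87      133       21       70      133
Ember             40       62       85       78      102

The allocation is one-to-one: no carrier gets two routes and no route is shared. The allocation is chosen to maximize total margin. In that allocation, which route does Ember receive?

Optimal: Harbor→Route 3 ($126k), Granite→Route 4 ($134k), Ridgeline→Route 5 ($136k), Quanta→Route 6 ($133k), Ember→Route 2 ($85k) — total 126+134+136+133+85 = $614k.
Column-greedy (each route in turn goes to its best remaining carrier) gives $587k, worse by 27.
Swapping Granite↔Ember (Granite→Route 2 $107k, Ember→Route 4 $102k) loses 10.
Ember's own top route is Route 4 ($102k), but forcing Ember→Route 4 and reassigning the rest optimally gives only $608k — worse by 6.

Ember receives Route 2.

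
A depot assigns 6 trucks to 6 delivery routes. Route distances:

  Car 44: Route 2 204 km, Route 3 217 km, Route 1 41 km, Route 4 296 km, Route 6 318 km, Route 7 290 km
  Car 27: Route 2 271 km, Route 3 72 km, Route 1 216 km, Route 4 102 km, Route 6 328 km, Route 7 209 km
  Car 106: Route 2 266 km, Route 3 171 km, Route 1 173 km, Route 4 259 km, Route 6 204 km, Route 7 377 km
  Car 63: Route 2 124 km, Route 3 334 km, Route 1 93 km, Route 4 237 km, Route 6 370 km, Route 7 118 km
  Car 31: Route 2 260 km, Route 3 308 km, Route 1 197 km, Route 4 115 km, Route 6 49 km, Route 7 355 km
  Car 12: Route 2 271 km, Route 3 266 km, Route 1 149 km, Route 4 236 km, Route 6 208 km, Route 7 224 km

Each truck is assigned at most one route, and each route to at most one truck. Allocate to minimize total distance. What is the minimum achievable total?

Min total: 711 km

Treat this as an assignment problem: match each truck to one route.
Optimal: Car 44→Route 1 (41 km), Car 27→Route 4 (102 km), Car 106→Route 3 (171 km), Car 63→Route 2 (124 km), Car 31→Route 6 (49 km), Car 12→Route 7 (224 km) — total 41+102+171+124+49+224 = 711 km.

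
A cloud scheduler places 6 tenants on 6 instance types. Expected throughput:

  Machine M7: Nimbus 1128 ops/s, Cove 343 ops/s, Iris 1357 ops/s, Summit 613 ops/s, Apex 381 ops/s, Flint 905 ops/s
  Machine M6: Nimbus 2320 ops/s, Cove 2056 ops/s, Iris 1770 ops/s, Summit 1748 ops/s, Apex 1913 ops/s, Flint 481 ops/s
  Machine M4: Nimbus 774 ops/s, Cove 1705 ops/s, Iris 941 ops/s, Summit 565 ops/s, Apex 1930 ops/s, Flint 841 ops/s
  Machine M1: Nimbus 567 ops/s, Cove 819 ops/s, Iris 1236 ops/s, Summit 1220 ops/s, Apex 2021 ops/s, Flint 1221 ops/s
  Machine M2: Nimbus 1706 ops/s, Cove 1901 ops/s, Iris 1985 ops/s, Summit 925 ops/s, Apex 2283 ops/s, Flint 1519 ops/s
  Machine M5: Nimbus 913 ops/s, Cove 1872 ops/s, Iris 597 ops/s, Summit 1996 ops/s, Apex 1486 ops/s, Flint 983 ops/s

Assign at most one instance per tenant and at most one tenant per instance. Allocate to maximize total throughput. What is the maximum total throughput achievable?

Maximum total: 10932 ops/s

This is the linear assignment problem.
Optimal: Nimbus→Machine M6 (2320 ops/s), Cove→Machine M4 (1705 ops/s), Iris→Machine M2 (1985 ops/s), Summit→Machine M5 (1996 ops/s), Apex→Machine M1 (2021 ops/s), Flint→Machine M7 (905 ops/s) — total 2320+1705+1985+1996+2021+905 = 10932 ops/s.
Row-greedy (each tenant in turn takes its best remaining instance) gives 10436 ops/s, worse by 496.
Swapping Flint↔Iris (Flint→Machine M2 1519 ops/s, Iris→Machine M7 1357 ops/s) loses 14.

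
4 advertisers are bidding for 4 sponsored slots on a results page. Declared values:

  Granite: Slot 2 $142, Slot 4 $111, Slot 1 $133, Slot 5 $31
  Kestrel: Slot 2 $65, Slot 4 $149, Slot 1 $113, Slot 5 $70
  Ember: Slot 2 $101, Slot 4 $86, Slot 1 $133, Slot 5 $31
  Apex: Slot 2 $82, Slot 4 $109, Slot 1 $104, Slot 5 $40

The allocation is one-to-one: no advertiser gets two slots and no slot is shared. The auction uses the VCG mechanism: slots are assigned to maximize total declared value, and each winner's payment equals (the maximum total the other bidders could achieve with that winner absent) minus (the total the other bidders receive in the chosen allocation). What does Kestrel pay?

Efficient allocation: Granite→Slot 2 ($142), Kestrel→Slot 4 ($149), Ember→Slot 1 ($133), Apex→Slot 5 ($40); total welfare W = $464.
Kestrel receives Slot 4 at value $149, so the others get W − 149 = $315.
Without Kestrel: best allocation of the remaining 3 bidders over all 4 slots is Granite→Slot 2 ($142), Ember→Slot 1 ($133), Apex→Slot 4 ($109), total $384.
VCG payment = (others' best without Kestrel) − (others' welfare with Kestrel) = 384 − 315 = $69.

Kestrel pays $69.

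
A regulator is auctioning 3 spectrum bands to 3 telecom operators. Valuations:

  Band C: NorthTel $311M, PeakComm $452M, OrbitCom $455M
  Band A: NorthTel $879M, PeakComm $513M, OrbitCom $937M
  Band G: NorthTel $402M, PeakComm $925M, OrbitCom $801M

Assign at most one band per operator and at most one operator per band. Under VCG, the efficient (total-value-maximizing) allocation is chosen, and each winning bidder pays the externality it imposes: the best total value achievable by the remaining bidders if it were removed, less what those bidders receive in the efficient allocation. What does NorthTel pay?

NorthTel pays $482M.

Efficient allocation: NorthTel→Band A ($879M), PeakComm→Band G ($925M), OrbitCom→Band C ($455M); total welfare W = $2259M.
NorthTel receives Band A at value $879M, so the others get W − 879 = $1380M.
Without NorthTel: best allocation of the remaining 2 bidders over all 3 bands is PeakComm→Band G ($925M), OrbitCom→Band A ($937M), total $1862M.
VCG payment = (others' best without NorthTel) − (others' welfare with NorthTel) = 1862 − 1380 = $482M.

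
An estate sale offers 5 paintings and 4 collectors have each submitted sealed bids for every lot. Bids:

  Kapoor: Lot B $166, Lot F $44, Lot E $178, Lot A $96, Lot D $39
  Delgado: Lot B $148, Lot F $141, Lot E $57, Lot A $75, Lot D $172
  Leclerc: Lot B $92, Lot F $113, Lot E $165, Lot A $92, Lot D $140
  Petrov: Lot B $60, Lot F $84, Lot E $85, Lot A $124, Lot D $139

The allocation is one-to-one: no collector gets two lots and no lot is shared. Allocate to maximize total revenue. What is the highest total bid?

Optimal: Kapoor→Lot B ($166), Delgado→Lot D ($172), Leclerc→Lot E ($165), Petrov→Lot A ($124) — total 166+172+165+124 = $627.
Row-greedy (each collector in turn takes its best remaining lot) gives $587, worse by 40.

Max total: $627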